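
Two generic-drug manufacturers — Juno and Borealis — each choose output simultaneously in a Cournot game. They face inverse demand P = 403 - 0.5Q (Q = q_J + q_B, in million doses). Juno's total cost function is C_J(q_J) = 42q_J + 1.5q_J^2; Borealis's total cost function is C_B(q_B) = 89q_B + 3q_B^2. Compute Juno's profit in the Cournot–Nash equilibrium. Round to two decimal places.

14588.17

Juno's profit: π_J = (403 - 0.5Q)q_J - (42q_J + (3/2)q_J²). Setting ∂π_J/∂q_J = 0: 361 - 4q_J - (1/2)(q_B) = 0.
Borealis's profit: π_B = (403 - 0.5Q)q_B - (89q_B + 3q_B²). Setting ∂π_B/∂q_B = 0: 314 - 7q_B - (1/2)(q_J) = 0.
Rearranging gives the reaction functions q_J = (361 - (1/2)q_B)/4 and q_B = (314 - (1/2)q_J)/7.
Solving the pair: q_J = 85.4054, q_B = 1434/37.
Price P = 403 - (1/2)·124.1622 = 340.9189.
Juno's profit: 340.9189·85.4054 - 42·85.4054 - (3/2)·85.4054² = 14588.1665.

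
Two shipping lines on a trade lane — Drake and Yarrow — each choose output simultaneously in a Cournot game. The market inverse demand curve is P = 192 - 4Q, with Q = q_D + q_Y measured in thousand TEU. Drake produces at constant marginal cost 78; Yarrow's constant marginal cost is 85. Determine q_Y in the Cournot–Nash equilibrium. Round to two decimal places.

Drake's profit: π_D = (192 - 4Q)q_D - (78q_D). Setting ∂π_D/∂q_D = 0: 114 - 8q_D - 4(q_Y) = 0.
Yarrow's first-order condition: 107 - 8q_Y - 4(q_D) = 0.
So q_D = (114 - 4q_Y)/8 and q_Y = (107 - 4q_D)/8.
Solving the pair: q_D = 121/12, q_Y = 25/3.

8.33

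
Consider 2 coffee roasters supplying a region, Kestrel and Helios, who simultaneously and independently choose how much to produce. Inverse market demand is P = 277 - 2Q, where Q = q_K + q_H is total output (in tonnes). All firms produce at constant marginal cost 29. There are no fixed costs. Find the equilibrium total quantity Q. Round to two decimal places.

Each firm earns π_i = (277 - 2Q)q_i - 29q_i.
First-order condition (treating rivals' output as given): 248 - 4q_i - 2q_j = 0.
With identical firms every q_j equals q_i, so q_j = q_i and 248 = 6q_i, giving q_i = 124/3.
Total output Q = 124/3 + 124/3 = 248/3.

82.67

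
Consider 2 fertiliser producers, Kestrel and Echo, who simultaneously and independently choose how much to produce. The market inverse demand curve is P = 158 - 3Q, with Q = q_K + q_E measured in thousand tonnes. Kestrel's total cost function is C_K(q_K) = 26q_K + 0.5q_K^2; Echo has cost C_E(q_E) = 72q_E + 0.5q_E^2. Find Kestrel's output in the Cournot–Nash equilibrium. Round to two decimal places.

16.65

Kestrel's profit: π_K = (158 - 3Q)q_K - (26q_K + (1/2)q_K²). Setting ∂π_K/∂q_K = 0: 132 - 7q_K - 3(q_E) = 0.
Echo's first-order condition: 86 - 7q_E - 3(q_K) = 0.
Rearranging gives the reaction functions q_K = (132 - 3q_E)/7 and q_E = (86 - 3q_K)/7.
Substituting one into the other gives q_K = 333/20 and q_E = 103/20.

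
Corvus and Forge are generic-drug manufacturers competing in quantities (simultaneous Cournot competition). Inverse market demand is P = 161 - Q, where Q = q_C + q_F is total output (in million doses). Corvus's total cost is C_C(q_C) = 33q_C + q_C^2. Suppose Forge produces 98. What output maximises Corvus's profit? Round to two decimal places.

With the rival's output fixed at 98, Corvus's profit is π_C = (161 - 98 - q_C)q_C - (33q_C + q_C²) = (63 - q_C)q_C - (33q_C + q_C²).
∂π_C/∂q_C = 30 - 4q_C = 0, so q_C = 15/2.

7.50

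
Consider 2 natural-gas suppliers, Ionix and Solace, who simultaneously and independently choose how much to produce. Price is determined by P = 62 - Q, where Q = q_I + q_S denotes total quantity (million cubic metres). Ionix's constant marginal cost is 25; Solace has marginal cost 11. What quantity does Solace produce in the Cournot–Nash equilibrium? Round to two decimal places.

21.67

Ionix's profit: π_I = (62 - Q)q_I - (25q_I). Setting ∂π_I/∂q_I = 0: 37 - 2q_I - (q_S) = 0.
Solace's first-order condition: 51 - 2q_S - (q_I) = 0.
Rearranging gives the reaction functions q_I = (37 - q_S)/2 and q_S = (51 - q_I)/2.
Substituting one into the other gives q_I = 23/3 and q_S = 65/3.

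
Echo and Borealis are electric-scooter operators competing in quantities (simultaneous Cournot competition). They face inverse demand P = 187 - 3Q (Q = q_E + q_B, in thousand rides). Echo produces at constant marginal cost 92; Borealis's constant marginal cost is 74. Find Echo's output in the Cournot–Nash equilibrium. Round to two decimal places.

Echo's profit: π_E = (187 - 3Q)q_E - (92q_E). Setting ∂π_E/∂q_E = 0: 95 - 6q_E - 3(q_B) = 0.
Borealis's first-order condition: 113 - 6q_B - 3(q_E) = 0.
So q_E = (95 - 3q_B)/6 and q_B = (113 - 3q_E)/6.
Solving the pair: q_E = 77/9, q_B = 131/9.

8.56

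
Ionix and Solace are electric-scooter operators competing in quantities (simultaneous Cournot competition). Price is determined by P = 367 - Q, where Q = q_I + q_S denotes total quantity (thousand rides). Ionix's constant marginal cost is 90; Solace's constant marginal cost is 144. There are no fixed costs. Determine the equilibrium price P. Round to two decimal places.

200.33

Ionix's profit: π_I = (367 - Q)q_I - (90q_I). Setting ∂π_I/∂q_I = 0: 277 - 2q_I - (q_S) = 0.
Solace's first-order condition: 223 - 2q_S - (q_I) = 0.
Best responses: q_I = (277 - q_S)/2, q_S = (223 - q_I)/2.
Substituting one into the other gives q_I = 331/3 and q_S = 169/3.
Total output Q = 500/3, so price P = 367 - 500/3 = 601/3.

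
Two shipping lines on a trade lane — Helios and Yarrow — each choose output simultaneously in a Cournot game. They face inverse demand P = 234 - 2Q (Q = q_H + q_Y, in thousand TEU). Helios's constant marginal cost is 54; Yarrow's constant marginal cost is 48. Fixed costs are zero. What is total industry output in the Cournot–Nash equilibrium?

Helios's profit: π_H = (234 - 2Q)q_H - (54q_H). Setting ∂π_H/∂q_H = 0: 180 - 4q_H - 2(q_Y) = 0.
Yarrow's profit: π_Y = (234 - 2Q)q_Y - (48q_Y). Setting ∂π_Y/∂q_Y = 0: 186 - 4q_Y - 2(q_H) = 0.
So q_H = (180 - 2q_Y)/4 and q_Y = (186 - 2q_H)/4.
Solving the pair: q_H = 29, q_Y = 32.
Total output Q = 29 + 32 = 61.

61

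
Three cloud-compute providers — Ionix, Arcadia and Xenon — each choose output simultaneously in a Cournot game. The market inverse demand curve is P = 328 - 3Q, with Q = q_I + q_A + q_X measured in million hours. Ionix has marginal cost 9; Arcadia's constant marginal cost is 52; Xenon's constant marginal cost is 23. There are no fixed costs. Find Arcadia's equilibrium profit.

Ionix's profit: π_I = (328 - 3Q)q_I - (9q_I). Setting ∂π_I/∂q_I = 0: 319 - 6q_I - 3(q_A + q_X) = 0.
Arcadia's profit: π_A = (328 - 3Q)q_A - (52q_A). Setting ∂π_A/∂q_A = 0: 276 - 6q_A - 3(q_I + q_X) = 0.
Xenon's profit: π_X = (328 - 3Q)q_X - (23q_X). Setting ∂π_X/∂q_X = 0: 305 - 6q_X - 3(q_I + q_A) = 0.
Adding the 3 conditions: 900 − 6Q − 6Q = 0, i.e. Q = 75.
Back-substituting: q_I = (319 − 225)/3 = 94/3, q_A = (276 − 225)/3 = 17, q_X = (305 − 225)/3 = 80/3.
Price P = 328 - 3·75 = 103.
Arcadia's profit: (103 - 52)·17 = 867.

867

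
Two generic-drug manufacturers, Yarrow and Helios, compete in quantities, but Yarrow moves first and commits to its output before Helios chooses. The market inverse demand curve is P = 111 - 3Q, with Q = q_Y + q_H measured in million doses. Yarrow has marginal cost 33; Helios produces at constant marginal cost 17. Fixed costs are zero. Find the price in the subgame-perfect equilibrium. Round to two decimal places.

Solve by backward induction. Given q_Y, the follower Helios maximises π_H = (111 - 3q_Y - 3q_H)q_H - 17q_H.
∂π_H/∂q_H = 94 - 3q_Y - 6q_H = 0 gives the reaction function q_H = (94 - 3q_Y)/6.
Yarrow substitutes q_H(q_Y) into its own profit: π_Y = q_Y(111 - 3q_Y - (94 - 3q_Y)/2) - 33q_Y = (64 - (3/2)q_Y)q_Y - 33q_Y.
Maximising: ∂π_Y/∂q_Y = 31 - 3q_Y = 0, giving q_Y = 31/3.
Then q_H = (94 - 3·(31/3))/6 = 21/2.
Total output Q = 125/6, so price P = 111 - 3·(125/6) = 97/2.

48.50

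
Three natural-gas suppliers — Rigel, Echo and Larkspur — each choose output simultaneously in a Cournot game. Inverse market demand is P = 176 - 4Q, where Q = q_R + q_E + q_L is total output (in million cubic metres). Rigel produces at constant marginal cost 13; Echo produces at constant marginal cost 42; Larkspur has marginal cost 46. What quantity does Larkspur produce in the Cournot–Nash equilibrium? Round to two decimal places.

Rigel's profit: π_R = (176 - 4Q)q_R - (13q_R). Setting ∂π_R/∂q_R = 0: 163 - 8q_R - 4(q_E + q_L) = 0.
Echo's profit: π_E = (176 - 4Q)q_E - (42q_E). Setting ∂π_E/∂q_E = 0: 134 - 8q_E - 4(q_R + q_L) = 0.
Larkspur's profit: π_L = (176 - 4Q)q_L - (46q_L). Setting ∂π_L/∂q_L = 0: 130 - 8q_L - 4(q_R + q_E) = 0.
Adding the 3 conditions: 427 − 8Q − 8Q = 0, i.e. Q = 427/16.
Back-substituting: q_R = (163 − 427/4)/4 = 225/16, q_E = (134 − 427/4)/4 = 109/16, q_L = (130 − 427/4)/4 = 93/16.

5.81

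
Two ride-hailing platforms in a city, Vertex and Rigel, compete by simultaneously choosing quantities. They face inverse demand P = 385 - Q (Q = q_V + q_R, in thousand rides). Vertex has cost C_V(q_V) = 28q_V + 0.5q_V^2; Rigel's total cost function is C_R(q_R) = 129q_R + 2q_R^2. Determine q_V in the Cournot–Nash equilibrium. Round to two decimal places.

110.94

Vertex's profit: π_V = (385 - Q)q_V - (28q_V + (1/2)q_V²). Setting ∂π_V/∂q_V = 0: 357 - 3q_V - (q_R) = 0.
Rigel's first-order condition: 256 - 6q_R - (q_V) = 0.
Rearranging gives the reaction functions q_V = (357 - q_R)/3 and q_R = (256 - q_V)/6.
Solving the pair: q_V = 1886/17, q_R = 411/17.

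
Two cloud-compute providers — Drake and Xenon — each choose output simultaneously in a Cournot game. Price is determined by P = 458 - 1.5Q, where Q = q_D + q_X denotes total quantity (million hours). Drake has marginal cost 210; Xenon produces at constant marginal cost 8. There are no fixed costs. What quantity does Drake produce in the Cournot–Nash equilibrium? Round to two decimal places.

10.22

Drake's profit: π_D = (458 - 1.5Q)q_D - (210q_D). Setting ∂π_D/∂q_D = 0: 248 - 3q_D - (3/2)(q_X) = 0.
Xenon's profit: π_X = (458 - 1.5Q)q_X - (8q_X). Setting ∂π_X/∂q_X = 0: 450 - 3q_X - (3/2)(q_D) = 0.
Rearranging gives the reaction functions q_D = (248 - (3/2)q_X)/3 and q_X = (450 - (3/2)q_D)/3.
Substituting one into the other gives q_D = 92/9 and q_X = 1304/9.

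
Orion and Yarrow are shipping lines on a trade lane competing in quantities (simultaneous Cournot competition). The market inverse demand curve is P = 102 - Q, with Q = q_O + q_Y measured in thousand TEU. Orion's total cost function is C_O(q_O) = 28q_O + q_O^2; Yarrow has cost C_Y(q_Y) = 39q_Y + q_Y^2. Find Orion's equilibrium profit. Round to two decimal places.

Orion's profit: π_O = (102 - Q)q_O - (28q_O + q_O²). Setting ∂π_O/∂q_O = 0: 74 - 4q_O - (q_Y) = 0.
Yarrow's profit: π_Y = (102 - Q)q_Y - (39q_Y + q_Y²). Setting ∂π_Y/∂q_Y = 0: 63 - 4q_Y - (q_O) = 0.
Rearranging gives the reaction functions q_O = (74 - q_Y)/4 and q_Y = (63 - q_O)/4.
Solving the pair: q_O = 233/15, q_Y = 178/15.
Price P = 102 - 137/5 = 373/5.
Orion's profit: (373/5)·(233/15) - 28·(233/15) - (233/15)² = 482.5689.

482.57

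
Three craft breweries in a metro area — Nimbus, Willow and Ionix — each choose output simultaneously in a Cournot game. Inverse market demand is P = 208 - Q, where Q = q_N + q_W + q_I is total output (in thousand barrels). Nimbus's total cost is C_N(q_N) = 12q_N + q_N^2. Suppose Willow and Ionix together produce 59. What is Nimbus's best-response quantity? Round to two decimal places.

34.25

With rivals' combined output fixed at 59, Nimbus's profit is π_N = (208 - 59 - q_N)q_N - (12q_N + q_N²) = (149 - q_N)q_N - (12q_N + q_N²).
∂π_N/∂q_N = 137 - 4q_N = 0, so q_N = 137/4.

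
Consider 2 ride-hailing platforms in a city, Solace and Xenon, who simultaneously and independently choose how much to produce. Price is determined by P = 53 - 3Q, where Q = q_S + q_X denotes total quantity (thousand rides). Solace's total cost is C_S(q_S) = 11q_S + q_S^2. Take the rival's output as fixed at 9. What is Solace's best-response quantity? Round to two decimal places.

1.88

With the rival's output fixed at 9, Solace's profit is π_S = (53 - 3·9 - 3q_S)q_S - (11q_S + q_S²) = (26 - 3q_S)q_S - (11q_S + q_S²).
∂π_S/∂q_S = 15 - 8q_S = 0, so q_S = 15/8.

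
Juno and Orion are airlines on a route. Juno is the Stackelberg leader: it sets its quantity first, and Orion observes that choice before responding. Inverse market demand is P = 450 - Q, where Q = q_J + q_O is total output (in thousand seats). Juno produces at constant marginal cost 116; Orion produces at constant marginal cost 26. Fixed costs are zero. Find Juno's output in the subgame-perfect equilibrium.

122

Solve by backward induction. Given q_J, the follower Orion maximises π_O = (450 - q_J - q_O)q_O - 26q_O.
Follower FOC: 424 - q_J - 2q_O = 0, so q_O(q_J) = (424 - q_J)/2.
The leader anticipates this reaction. Substituting into P = 450 - Q gives P = 238 - (1/2)q_J, so π_J = (238 - (1/2)q_J)q_J - 116q_J.
Maximising: ∂π_J/∂q_J = 122 - q_J = 0, giving q_J = 122.
Then q_O = (424 - 122)/2 = 151.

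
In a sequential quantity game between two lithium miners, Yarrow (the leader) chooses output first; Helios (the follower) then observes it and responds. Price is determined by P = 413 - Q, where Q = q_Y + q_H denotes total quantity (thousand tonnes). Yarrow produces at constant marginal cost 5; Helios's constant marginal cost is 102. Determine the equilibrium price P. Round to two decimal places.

131.25

Solve by backward induction. Given q_Y, the follower Helios maximises π_H = (413 - q_Y - q_H)q_H - 102q_H.
∂π_H/∂q_H = 311 - q_Y - 2q_H = 0 gives the reaction function q_H = (311 - q_Y)/2.
The leader anticipates this reaction. Substituting into P = 413 - Q gives P = 515/2 - (1/2)q_Y, so π_Y = (515/2 - (1/2)q_Y)q_Y - 5q_Y.
Maximising: ∂π_Y/∂q_Y = 505/2 - q_Y = 0, giving q_Y = 505/2.
Then q_H = (311 - 505/2)/2 = 117/4.
Total output Q = 1127/4, so price P = 413 - 1127/4 = 525/4.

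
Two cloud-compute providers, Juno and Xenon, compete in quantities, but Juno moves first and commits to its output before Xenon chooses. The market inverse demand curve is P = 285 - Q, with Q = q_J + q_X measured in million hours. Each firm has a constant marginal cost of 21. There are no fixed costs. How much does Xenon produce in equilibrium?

The follower Xenon best-responds to any q_J: π_X = (285 - Q)q_X - 21q_X.
Setting the follower's marginal profit to zero, 264 - q_J - 2q_X = 0, i.e. q_X = (264 - q_J)/2.
Juno substitutes q_X(q_J) into its own profit: π_J = q_J(285 - q_J - (264 - q_J)/2) - 21q_J = (153 - (1/2)q_J)q_J - 21q_J.
Leader FOC: 132 - q_J = 0, so q_J = 132.
Then q_X = (264 - 132)/2 = 66.

66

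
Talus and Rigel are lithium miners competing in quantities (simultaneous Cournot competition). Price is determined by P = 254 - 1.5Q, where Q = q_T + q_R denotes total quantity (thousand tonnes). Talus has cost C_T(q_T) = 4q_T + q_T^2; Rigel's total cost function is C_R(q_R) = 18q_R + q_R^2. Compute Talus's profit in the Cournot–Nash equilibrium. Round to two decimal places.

3877.87

Talus's profit: π_T = (254 - 1.5Q)q_T - (4q_T + q_T²). Setting ∂π_T/∂q_T = 0: 250 - 5q_T - (3/2)(q_R) = 0.
Rigel's profit: π_R = (254 - 1.5Q)q_R - (18q_R + q_R²). Setting ∂π_R/∂q_R = 0: 236 - 5q_R - (3/2)(q_T) = 0.
Rearranging gives the reaction functions q_T = (250 - (3/2)q_R)/5 and q_R = (236 - (3/2)q_T)/5.
Substituting one into the other gives q_T = 512/13 and q_R = 460/13.
Price P = 254 - (3/2)·(972/13) = 1844/13.
Talus's profit: (1844/13)·(512/13) - 4·(512/13) - (512/13)² = 3877.8698.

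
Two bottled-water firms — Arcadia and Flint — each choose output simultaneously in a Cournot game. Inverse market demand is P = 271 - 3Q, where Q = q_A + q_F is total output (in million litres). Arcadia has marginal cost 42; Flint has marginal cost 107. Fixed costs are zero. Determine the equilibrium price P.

Arcadia's profit: π_A = (271 - 3Q)q_A - (42q_A). Setting ∂π_A/∂q_A = 0: 229 - 6q_A - 3(q_F) = 0.
Flint's profit: π_F = (271 - 3Q)q_F - (107q_F). Setting ∂π_F/∂q_F = 0: 164 - 6q_F - 3(q_A) = 0.
Best responses: q_A = (229 - 3q_F)/6, q_F = (164 - 3q_A)/6.
Solving the pair: q_A = 98/3, q_F = 11.
Total output Q = 131/3, so price P = 271 - 3·(131/3) = 140.

140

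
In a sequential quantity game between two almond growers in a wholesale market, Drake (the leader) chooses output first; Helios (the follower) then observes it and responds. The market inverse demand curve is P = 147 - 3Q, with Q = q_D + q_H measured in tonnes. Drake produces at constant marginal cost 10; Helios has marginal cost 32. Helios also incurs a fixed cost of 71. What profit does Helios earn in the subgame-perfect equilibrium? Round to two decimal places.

The follower Helios best-responds to any q_D: π_H = (147 - 3Q)q_H - 32q_H.
Follower FOC: 115 - 3q_D - 6q_H = 0, so q_H(q_D) = (115 - 3q_D)/6.
Drake substitutes q_H(q_D) into its own profit: π_D = q_D(147 - 3q_D - (115 - 3q_D)/2) - 10q_D = (179/2 - (3/2)q_D)q_D - 10q_D.
Maximising: ∂π_D/∂q_D = 159/2 - 3q_D = 0, giving q_D = 53/2.
Then q_H = (115 - 3·(53/2))/6 = 71/12.
Price P = 147 - 3·(389/12) = 199/4.
Helios's profit: (199/4 - 32)·(71/12) - 71 = 1633/48.

34.02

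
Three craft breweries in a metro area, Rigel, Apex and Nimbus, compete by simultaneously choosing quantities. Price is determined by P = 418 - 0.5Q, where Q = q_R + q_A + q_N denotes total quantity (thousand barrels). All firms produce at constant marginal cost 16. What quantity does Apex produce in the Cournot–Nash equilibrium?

A representative firm's profit is π_i = q_i(418 - 0.5Q) - 16q_i.
First-order condition (treating rivals' output as given): 402 - q_i - (1/2)·Σ_{j≠i} q_j = 0.
By symmetry each firm produces the same amount; substituting Σ_{j≠i} q_j = 2q_i yields q_i = 402/2 = 201.

201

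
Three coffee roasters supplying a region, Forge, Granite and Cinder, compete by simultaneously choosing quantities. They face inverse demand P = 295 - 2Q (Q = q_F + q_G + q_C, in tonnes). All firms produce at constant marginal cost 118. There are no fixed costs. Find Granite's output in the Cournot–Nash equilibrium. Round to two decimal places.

22.13

A representative firm's profit is π_i = q_i(295 - 2Q) - 118q_i.
Setting ∂π_i/∂q_i = 0 with rivals' quantities fixed: 177 - 4q_i - 2·Σ_{j≠i} q_j = 0.
By symmetry each firm produces the same amount; substituting Σ_{j≠i} q_j = 2q_i yields q_i = 177/8.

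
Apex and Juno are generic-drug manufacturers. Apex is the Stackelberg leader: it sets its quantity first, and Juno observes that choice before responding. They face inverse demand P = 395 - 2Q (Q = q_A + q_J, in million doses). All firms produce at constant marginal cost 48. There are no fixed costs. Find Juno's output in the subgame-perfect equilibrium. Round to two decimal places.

The follower Juno best-responds to any q_A: π_J = (395 - 2Q)q_J - 48q_J.
Follower FOC: 347 - 2q_A - 4q_J = 0, so q_J(q_A) = (347 - 2q_A)/4.
Apex substitutes q_J(q_A) into its own profit: π_A = q_A(395 - 2q_A - (347 - 2q_A)/2) - 48q_A = (443/2 - q_A)q_A - 48q_A.
Maximising: ∂π_A/∂q_A = 347/2 - 2q_A = 0, giving q_A = 347/4.
Then q_J = (347 - 2·(347/4))/4 = 347/8.

43.38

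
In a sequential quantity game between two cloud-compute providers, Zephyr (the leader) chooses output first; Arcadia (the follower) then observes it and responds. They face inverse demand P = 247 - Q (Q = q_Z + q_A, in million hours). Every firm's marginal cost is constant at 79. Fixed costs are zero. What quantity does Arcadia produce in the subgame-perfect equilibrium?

42

Solve by backward induction. Given q_Z, the follower Arcadia maximises π_A = (247 - q_Z - q_A)q_A - 79q_A.
Setting the follower's marginal profit to zero, 168 - q_Z - 2q_A = 0, i.e. q_A = (168 - q_Z)/2.
The leader anticipates this reaction. Substituting into P = 247 - Q gives P = 163 - (1/2)q_Z, so π_Z = (163 - (1/2)q_Z)q_Z - 79q_Z.
The leader's first-order condition 84 - q_Z = 0 yields q_Z = 84.
Then q_A = (168 - 84)/2 = 42.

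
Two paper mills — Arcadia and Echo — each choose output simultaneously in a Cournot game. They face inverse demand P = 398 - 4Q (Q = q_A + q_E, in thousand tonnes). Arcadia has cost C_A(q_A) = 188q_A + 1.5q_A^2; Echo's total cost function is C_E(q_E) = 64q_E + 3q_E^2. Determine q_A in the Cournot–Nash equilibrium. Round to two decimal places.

Arcadia's profit: π_A = (398 - 4Q)q_A - (188q_A + (3/2)q_A²). Setting ∂π_A/∂q_A = 0: 210 - 11q_A - 4(q_E) = 0.
Echo's first-order condition: 334 - 14q_E - 4(q_A) = 0.
So q_A = (210 - 4q_E)/11 and q_E = (334 - 4q_A)/14.
Substituting one into the other gives q_A = 802/69 and q_E = 1417/69.

11.62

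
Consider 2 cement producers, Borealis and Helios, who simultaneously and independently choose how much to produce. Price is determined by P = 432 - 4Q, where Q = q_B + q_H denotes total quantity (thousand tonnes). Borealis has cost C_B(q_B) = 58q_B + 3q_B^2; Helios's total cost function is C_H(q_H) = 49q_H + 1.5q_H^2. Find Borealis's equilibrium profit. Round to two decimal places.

2450.49

Borealis's profit: π_B = (432 - 4Q)q_B - (58q_B + 3q_B²). Setting ∂π_B/∂q_B = 0: 374 - 14q_B - 4(q_H) = 0.
Helios's first-order condition: 383 - 11q_H - 4(q_B) = 0.
So q_B = (374 - 4q_H)/14 and q_H = (383 - 4q_B)/11.
Solving the pair: q_B = 1291/69, q_H = 1933/69.
Price P = 432 - 4·46.7246 = 245.1014.
Borealis's profit: 245.1014·(1291/69) - 58·(1291/69) - 3(1291/69)² = 2450.4867.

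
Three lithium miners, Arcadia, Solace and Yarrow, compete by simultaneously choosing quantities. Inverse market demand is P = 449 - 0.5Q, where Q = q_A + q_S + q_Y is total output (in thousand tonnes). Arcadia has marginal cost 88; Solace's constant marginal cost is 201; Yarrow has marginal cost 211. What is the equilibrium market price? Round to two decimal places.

Arcadia's profit: π_A = (449 - 0.5Q)q_A - (88q_A). Setting ∂π_A/∂q_A = 0: 361 - q_A - (1/2)(q_S + q_Y) = 0.
Solace's first-order condition: 248 - q_S - (1/2)(q_A + q_Y) = 0.
Yarrow's first-order condition: 238 - q_Y - (1/2)(q_A + q_S) = 0.
Adding the 3 conditions: 847 − Q − Q = 0, i.e. Q = 847/2.
Back-substituting: q_A = (361 − 847/4)/(1/2) = 597/2, q_S = (248 − 847/4)/(1/2) = 145/2, q_Y = (238 − 847/4)/(1/2) = 105/2.
Total output Q = 847/2, so price P = 449 - (1/2)·(847/2) = 949/4.

237.25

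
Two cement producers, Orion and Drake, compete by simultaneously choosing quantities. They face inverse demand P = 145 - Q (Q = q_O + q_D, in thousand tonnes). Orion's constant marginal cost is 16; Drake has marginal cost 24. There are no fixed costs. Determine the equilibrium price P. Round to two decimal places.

61.67

Orion's profit: π_O = (145 - Q)q_O - (16q_O). Setting ∂π_O/∂q_O = 0: 129 - 2q_O - (q_D) = 0.
Drake's first-order condition: 121 - 2q_D - (q_O) = 0.
Best responses: q_O = (129 - q_D)/2, q_D = (121 - q_O)/2.
Substituting one into the other gives q_O = 137/3 and q_D = 113/3.
Total output Q = 250/3, so price P = 145 - 250/3 = 185/3.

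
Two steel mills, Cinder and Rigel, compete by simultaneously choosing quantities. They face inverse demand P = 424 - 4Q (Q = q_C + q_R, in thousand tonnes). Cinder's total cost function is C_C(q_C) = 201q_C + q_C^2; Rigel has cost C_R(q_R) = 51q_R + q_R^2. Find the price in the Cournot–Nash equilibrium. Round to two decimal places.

Cinder's profit: π_C = (424 - 4Q)q_C - (201q_C + q_C²). Setting ∂π_C/∂q_C = 0: 223 - 10q_C - 4(q_R) = 0.
Rigel's profit: π_R = (424 - 4Q)q_R - (51q_R + q_R²). Setting ∂π_R/∂q_R = 0: 373 - 10q_R - 4(q_C) = 0.
So q_C = (223 - 4q_R)/10 and q_R = (373 - 4q_C)/10.
Substituting one into the other gives q_C = 123/14 and q_R = 473/14.
Total output Q = 298/7, so price P = 424 - 4·(298/7) = 1776/7.

253.71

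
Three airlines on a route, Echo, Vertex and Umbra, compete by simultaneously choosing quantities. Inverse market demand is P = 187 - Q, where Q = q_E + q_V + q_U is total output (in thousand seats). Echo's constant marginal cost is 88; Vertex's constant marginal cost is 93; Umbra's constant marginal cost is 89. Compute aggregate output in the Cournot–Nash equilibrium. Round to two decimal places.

72.75

Echo's profit: π_E = (187 - Q)q_E - (88q_E). Setting ∂π_E/∂q_E = 0: 99 - 2q_E - (q_V + q_U) = 0.
Vertex's first-order condition: 94 - 2q_V - (q_E + q_U) = 0.
Umbra's profit: π_U = (187 - Q)q_U - (89q_U). Setting ∂π_U/∂q_U = 0: 98 - 2q_U - (q_E + q_V) = 0.
Summing all 3 equations gives 291 − 4Q = 0, hence Q = 291/4.
Back-substituting: q_E = (99 − 291/4) = 105/4, q_V = (94 − 291/4) = 85/4, q_U = (98 − 291/4) = 101/4.
Total output Q = 105/4 + 85/4 + 101/4 = 291/4.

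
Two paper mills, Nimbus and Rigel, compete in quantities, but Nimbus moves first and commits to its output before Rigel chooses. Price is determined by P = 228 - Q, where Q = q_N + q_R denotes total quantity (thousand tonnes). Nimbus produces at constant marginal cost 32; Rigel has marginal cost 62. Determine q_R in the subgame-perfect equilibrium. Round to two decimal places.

26.50

The follower Rigel best-responds to any q_N: π_R = (228 - Q)q_R - 62q_R.
Follower FOC: 166 - q_N - 2q_R = 0, so q_R(q_N) = (166 - q_N)/2.
Nimbus substitutes q_R(q_N) into its own profit: π_N = q_N(228 - q_N - (166 - q_N)/2) - 32q_N = (145 - (1/2)q_N)q_N - 32q_N.
The leader's first-order condition 113 - q_N = 0 yields q_N = 113.
Then q_R = (166 - 113)/2 = 53/2.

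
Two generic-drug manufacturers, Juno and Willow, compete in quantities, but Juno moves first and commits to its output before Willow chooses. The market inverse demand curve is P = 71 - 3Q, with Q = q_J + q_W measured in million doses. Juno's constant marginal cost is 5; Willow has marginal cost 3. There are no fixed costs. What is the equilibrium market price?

The follower Willow best-responds to any q_J: π_W = (71 - 3Q)q_W - 3q_W.
Setting the follower's marginal profit to zero, 68 - 3q_J - 6q_W = 0, i.e. q_W = (68 - 3q_J)/6.
Juno substitutes q_W(q_J) into its own profit: π_J = q_J(71 - 3q_J - (68 - 3q_J)/2) - 5q_J = (37 - (3/2)q_J)q_J - 5q_J.
Leader FOC: 32 - 3q_J = 0, so q_J = 32/3.
Then q_W = (68 - 3·(32/3))/6 = 6.
Total output Q = 50/3, so price P = 71 - 3·(50/3) = 21.

21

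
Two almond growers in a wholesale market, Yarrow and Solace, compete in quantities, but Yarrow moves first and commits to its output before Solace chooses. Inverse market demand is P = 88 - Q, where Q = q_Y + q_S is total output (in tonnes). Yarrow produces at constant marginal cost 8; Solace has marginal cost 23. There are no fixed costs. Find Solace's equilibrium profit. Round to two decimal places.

76.56

Solve by backward induction. Given q_Y, the follower Solace maximises π_S = (88 - q_Y - q_S)q_S - 23q_S.
Setting the follower's marginal profit to zero, 65 - q_Y - 2q_S = 0, i.e. q_S = (65 - q_Y)/2.
Yarrow substitutes q_S(q_Y) into its own profit: π_Y = q_Y(88 - q_Y - (65 - q_Y)/2) - 8q_Y = (111/2 - (1/2)q_Y)q_Y - 8q_Y.
Maximising: ∂π_Y/∂q_Y = 95/2 - q_Y = 0, giving q_Y = 95/2.
Then q_S = (65 - 95/2)/2 = 35/4.
Price P = 88 - 225/4 = 127/4.
Solace's profit: (127/4 - 23)·(35/4) = 1225/16.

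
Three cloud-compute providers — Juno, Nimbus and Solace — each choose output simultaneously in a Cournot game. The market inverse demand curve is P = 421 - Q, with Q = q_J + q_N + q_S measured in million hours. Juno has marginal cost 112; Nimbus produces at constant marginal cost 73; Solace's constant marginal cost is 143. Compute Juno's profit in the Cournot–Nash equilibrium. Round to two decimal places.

Juno's profit: π_J = (421 - Q)q_J - (112q_J). Setting ∂π_J/∂q_J = 0: 309 - 2q_J - (q_N + q_S) = 0.
Nimbus's profit: π_N = (421 - Q)q_N - (73q_N). Setting ∂π_N/∂q_N = 0: 348 - 2q_N - (q_J + q_S) = 0.
Solace's first-order condition: 278 - 2q_S - (q_J + q_N) = 0.
Summing all 3 equations gives 935 − 4Q = 0, hence Q = 935/4.
Back-substituting: q_J = (309 − 935/4) = 301/4, q_N = (348 − 935/4) = 457/4, q_S = (278 − 935/4) = 177/4.
Price P = 421 - 935/4 = 749/4.
Juno's profit: (749/4 - 112)·(301/4) = 5662.5625.

5662.56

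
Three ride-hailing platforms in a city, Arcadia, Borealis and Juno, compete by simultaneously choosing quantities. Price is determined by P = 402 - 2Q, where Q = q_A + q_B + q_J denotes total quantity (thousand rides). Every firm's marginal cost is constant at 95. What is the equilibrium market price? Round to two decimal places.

A representative firm's profit is π_i = q_i(402 - 2Q) - 95q_i.
First-order condition (treating rivals' output as given): 307 - 4q_i - 2·Σ_{j≠i} q_j = 0.
With identical firms every q_j equals q_i, so Σ_{j≠i} q_j = 2q_i and 307 = 8q_i, giving q_i = 307/8.
Total output Q = 921/8, so price P = 402 - 2·(921/8) = 687/4.

171.75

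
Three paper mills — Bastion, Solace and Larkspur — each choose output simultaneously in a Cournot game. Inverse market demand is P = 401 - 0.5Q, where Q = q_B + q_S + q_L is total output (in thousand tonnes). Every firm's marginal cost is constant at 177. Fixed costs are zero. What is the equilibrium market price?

A representative firm's profit is π_i = q_i(401 - 0.5Q) - 177q_i.
First-order condition (treating rivals' output as given): 224 - q_i - (1/2)·Σ_{j≠i} q_j = 0.
With identical firms every q_j equals q_i, so Σ_{j≠i} q_j = 2q_i and 224 = 2q_i, giving q_i = 112.
Total output Q = 336, so price P = 401 - (1/2)·336 = 233.

233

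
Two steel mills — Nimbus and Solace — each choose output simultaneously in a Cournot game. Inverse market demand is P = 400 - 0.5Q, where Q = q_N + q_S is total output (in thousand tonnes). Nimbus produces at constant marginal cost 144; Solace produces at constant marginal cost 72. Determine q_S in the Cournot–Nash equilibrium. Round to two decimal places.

266.67

Nimbus's profit: π_N = (400 - 0.5Q)q_N - (144q_N). Setting ∂π_N/∂q_N = 0: 256 - q_N - (1/2)(q_S) = 0.
Solace's profit: π_S = (400 - 0.5Q)q_S - (72q_S). Setting ∂π_S/∂q_S = 0: 328 - q_S - (1/2)(q_N) = 0.
So q_N = (256 - (1/2)q_S) and q_S = (328 - (1/2)q_N).
Substituting one into the other gives q_N = 368/3 and q_S = 800/3.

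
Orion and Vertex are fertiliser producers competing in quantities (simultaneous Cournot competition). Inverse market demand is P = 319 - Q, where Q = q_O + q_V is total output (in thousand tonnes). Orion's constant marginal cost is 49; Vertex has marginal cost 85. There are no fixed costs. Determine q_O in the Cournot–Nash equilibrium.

Orion's profit: π_O = (319 - Q)q_O - (49q_O). Setting ∂π_O/∂q_O = 0: 270 - 2q_O - (q_V) = 0.
Vertex's profit: π_V = (319 - Q)q_V - (85q_V). Setting ∂π_V/∂q_V = 0: 234 - 2q_V - (q_O) = 0.
Rearranging gives the reaction functions q_O = (270 - q_V)/2 and q_V = (234 - q_O)/2.
Solving the pair: q_O = 102, q_V = 66.

102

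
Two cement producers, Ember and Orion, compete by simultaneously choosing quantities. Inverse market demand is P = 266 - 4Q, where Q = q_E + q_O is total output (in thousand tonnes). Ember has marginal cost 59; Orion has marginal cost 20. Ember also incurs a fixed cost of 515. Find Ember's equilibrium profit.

Ember's profit: π_E = (266 - 4Q)q_E - (59q_E). Setting ∂π_E/∂q_E = 0: 207 - 8q_E - 4(q_O) = 0.
Orion's first-order condition: 246 - 8q_O - 4(q_E) = 0.
So q_E = (207 - 4q_O)/8 and q_O = (246 - 4q_E)/8.
Solving the pair: q_E = 14, q_O = 95/4.
Price P = 266 - 4·(151/4) = 115.
Ember's profit: (115 - 59)·14 - 515 = 269.

269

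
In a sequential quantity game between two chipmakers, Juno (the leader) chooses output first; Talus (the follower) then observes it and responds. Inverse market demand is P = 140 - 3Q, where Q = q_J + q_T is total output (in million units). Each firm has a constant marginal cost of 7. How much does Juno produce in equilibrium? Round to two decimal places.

22.17

Solve by backward induction. Given q_J, the follower Talus maximises π_T = (140 - 3q_J - 3q_T)q_T - 7q_T.
Follower FOC: 133 - 3q_J - 6q_T = 0, so q_T(q_J) = (133 - 3q_J)/6.
Juno substitutes q_T(q_J) into its own profit: π_J = q_J(140 - 3q_J - (133 - 3q_J)/2) - 7q_J = (147/2 - (3/2)q_J)q_J - 7q_J.
Leader FOC: 133/2 - 3q_J = 0, so q_J = 133/6.
Then q_T = (133 - 3·(133/6))/6 = 133/12.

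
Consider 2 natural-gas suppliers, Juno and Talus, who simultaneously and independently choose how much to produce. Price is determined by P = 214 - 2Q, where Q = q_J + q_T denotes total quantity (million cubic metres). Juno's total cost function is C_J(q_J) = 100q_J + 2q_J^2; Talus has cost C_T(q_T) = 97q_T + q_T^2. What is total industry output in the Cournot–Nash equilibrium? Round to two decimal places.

Juno's profit: π_J = (214 - 2Q)q_J - (100q_J + 2q_J²). Setting ∂π_J/∂q_J = 0: 114 - 8q_J - 2(q_T) = 0.
Talus's profit: π_T = (214 - 2Q)q_T - (97q_T + q_T²). Setting ∂π_T/∂q_T = 0: 117 - 6q_T - 2(q_J) = 0.
Rearranging gives the reaction functions q_J = (114 - 2q_T)/8 and q_T = (117 - 2q_J)/6.
Substituting one into the other gives q_J = 225/22 and q_T = 177/11.
Total output Q = 225/22 + 177/11 = 579/22.

26.32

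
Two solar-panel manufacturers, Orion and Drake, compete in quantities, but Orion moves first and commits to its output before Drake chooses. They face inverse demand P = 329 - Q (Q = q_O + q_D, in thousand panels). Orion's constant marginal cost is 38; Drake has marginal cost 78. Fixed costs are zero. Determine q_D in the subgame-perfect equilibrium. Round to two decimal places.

The follower Drake best-responds to any q_O: π_D = (329 - Q)q_D - 78q_D.
∂π_D/∂q_D = 251 - q_O - 2q_D = 0 gives the reaction function q_D = (251 - q_O)/2.
Orion substitutes q_D(q_O) into its own profit: π_O = q_O(329 - q_O - (251 - q_O)/2) - 38q_O = (407/2 - (1/2)q_O)q_O - 38q_O.
Leader FOC: 331/2 - q_O = 0, so q_O = 331/2.
Then q_D = (251 - 331/2)/2 = 171/4.

42.75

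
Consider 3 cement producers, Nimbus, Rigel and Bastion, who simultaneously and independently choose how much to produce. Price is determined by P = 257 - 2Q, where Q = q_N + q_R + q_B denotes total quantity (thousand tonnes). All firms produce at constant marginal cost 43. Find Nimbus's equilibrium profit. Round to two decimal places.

A representative firm's profit is π_i = q_i(257 - 2Q) - 43q_i.
Setting ∂π_i/∂q_i = 0 with rivals' quantities fixed: 214 - 4q_i - 2·Σ_{j≠i} q_j = 0.
By symmetry each firm produces the same amount; substituting Σ_{j≠i} q_j = 2q_i yields q_i = 214/8 = 107/4.
Price P = 257 - 2·(321/4) = 193/2.
Nimbus's profit: (193/2 - 43)·(107/4) = 1431.1250.

1431.13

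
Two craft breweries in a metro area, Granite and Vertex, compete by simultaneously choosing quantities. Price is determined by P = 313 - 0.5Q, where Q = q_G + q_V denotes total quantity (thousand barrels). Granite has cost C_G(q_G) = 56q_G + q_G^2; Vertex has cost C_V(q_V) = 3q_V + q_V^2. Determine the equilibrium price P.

Granite's profit: π_G = (313 - 0.5Q)q_G - (56q_G + q_G²). Setting ∂π_G/∂q_G = 0: 257 - 3q_G - (1/2)(q_V) = 0.
Vertex's first-order condition: 310 - 3q_V - (1/2)(q_G) = 0.
Rearranging gives the reaction functions q_G = (257 - (1/2)q_V)/3 and q_V = (310 - (1/2)q_G)/3.
Substituting one into the other gives q_G = 352/5 and q_V = 458/5.
Total output Q = 162, so price P = 313 - (1/2)·162 = 232.

232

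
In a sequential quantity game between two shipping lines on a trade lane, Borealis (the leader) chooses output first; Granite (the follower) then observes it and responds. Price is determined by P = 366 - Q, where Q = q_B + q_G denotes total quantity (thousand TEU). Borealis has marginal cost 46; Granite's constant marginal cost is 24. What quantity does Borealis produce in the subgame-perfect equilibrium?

Solve by backward induction. Given q_B, the follower Granite maximises π_G = (366 - q_B - q_G)q_G - 24q_G.
Setting the follower's marginal profit to zero, 342 - q_B - 2q_G = 0, i.e. q_G = (342 - q_B)/2.
Borealis substitutes q_G(q_B) into its own profit: π_B = q_B(366 - q_B - (342 - q_B)/2) - 46q_B = (195 - (1/2)q_B)q_B - 46q_B.
Leader FOC: 149 - q_B = 0, so q_B = 149.
Then q_G = (342 - 149)/2 = 193/2.

149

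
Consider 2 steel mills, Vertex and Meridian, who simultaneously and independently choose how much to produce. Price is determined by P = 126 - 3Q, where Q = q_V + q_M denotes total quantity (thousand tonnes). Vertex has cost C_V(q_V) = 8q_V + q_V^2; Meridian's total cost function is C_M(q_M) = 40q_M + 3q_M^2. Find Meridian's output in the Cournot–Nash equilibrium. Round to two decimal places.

Vertex's profit: π_V = (126 - 3Q)q_V - (8q_V + q_V²). Setting ∂π_V/∂q_V = 0: 118 - 8q_V - 3(q_M) = 0.
Meridian's first-order condition: 86 - 12q_M - 3(q_V) = 0.
Best responses: q_V = (118 - 3q_M)/8, q_M = (86 - 3q_V)/12.
Substituting one into the other gives q_V = 386/29 and q_M = 334/87.

3.84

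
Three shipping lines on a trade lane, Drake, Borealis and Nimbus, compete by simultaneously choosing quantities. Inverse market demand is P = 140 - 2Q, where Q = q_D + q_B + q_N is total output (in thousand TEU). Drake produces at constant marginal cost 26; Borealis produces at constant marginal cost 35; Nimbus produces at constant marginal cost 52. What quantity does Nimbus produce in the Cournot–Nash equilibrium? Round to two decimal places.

Drake's profit: π_D = (140 - 2Q)q_D - (26q_D). Setting ∂π_D/∂q_D = 0: 114 - 4q_D - 2(q_B + q_N) = 0.
Borealis's profit: π_B = (140 - 2Q)q_B - (35q_B). Setting ∂π_B/∂q_B = 0: 105 - 4q_B - 2(q_D + q_N) = 0.
Nimbus's first-order condition: 88 - 4q_N - 2(q_D + q_B) = 0.
Adding the 3 conditions: 307 − 4Q − 4Q = 0, i.e. Q = 307/8.
Back-substituting: q_D = (114 − 307/4)/2 = 149/8, q_B = (105 − 307/4)/2 = 113/8, q_N = (88 − 307/4)/2 = 45/8.

5.63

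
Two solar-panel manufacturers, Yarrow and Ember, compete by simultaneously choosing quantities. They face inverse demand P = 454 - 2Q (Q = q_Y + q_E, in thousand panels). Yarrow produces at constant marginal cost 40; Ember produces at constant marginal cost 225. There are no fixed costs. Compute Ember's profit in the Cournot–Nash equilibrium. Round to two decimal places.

Yarrow's profit: π_Y = (454 - 2Q)q_Y - (40q_Y). Setting ∂π_Y/∂q_Y = 0: 414 - 4q_Y - 2(q_E) = 0.
Ember's profit: π_E = (454 - 2Q)q_E - (225q_E). Setting ∂π_E/∂q_E = 0: 229 - 4q_E - 2(q_Y) = 0.
Rearranging gives the reaction functions q_Y = (414 - 2q_E)/4 and q_E = (229 - 2q_Y)/4.
Solving the pair: q_Y = 599/6, q_E = 22/3.
Price P = 454 - 2·(643/6) = 719/3.
Ember's profit: (719/3 - 225)·(22/3) = 968/9.

107.56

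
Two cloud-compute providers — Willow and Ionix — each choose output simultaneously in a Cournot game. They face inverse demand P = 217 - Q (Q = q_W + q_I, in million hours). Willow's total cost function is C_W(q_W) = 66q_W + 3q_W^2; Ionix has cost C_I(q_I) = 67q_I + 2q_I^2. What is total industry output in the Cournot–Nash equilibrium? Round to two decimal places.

Willow's profit: π_W = (217 - Q)q_W - (66q_W + 3q_W²). Setting ∂π_W/∂q_W = 0: 151 - 8q_W - (q_I) = 0.
Ionix's first-order condition: 150 - 6q_I - (q_W) = 0.
So q_W = (151 - q_I)/8 and q_I = (150 - q_W)/6.
Substituting one into the other gives q_W = 756/47 and q_I = 1049/47.
Total output Q = 756/47 + 1049/47 = 1805/47.

38.40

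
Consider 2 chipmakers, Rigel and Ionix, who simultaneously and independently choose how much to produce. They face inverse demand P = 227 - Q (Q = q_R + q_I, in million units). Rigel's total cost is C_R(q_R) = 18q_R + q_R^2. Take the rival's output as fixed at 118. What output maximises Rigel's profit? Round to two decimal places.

With the rival's output fixed at 118, Rigel's profit is π_R = (227 - 118 - q_R)q_R - (18q_R + q_R²) = (109 - q_R)q_R - (18q_R + q_R²).
∂π_R/∂q_R = 91 - 4q_R = 0, so q_R = 91/4.

22.75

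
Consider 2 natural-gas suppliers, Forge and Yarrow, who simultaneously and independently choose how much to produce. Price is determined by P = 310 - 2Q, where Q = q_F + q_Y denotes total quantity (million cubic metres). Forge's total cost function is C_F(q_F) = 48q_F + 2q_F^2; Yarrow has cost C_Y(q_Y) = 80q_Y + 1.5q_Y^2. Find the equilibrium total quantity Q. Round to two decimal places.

Forge's profit: π_F = (310 - 2Q)q_F - (48q_F + 2q_F²). Setting ∂π_F/∂q_F = 0: 262 - 8q_F - 2(q_Y) = 0.
Yarrow's profit: π_Y = (310 - 2Q)q_Y - (80q_Y + (3/2)q_Y²). Setting ∂π_Y/∂q_Y = 0: 230 - 7q_Y - 2(q_F) = 0.
Rearranging gives the reaction functions q_F = (262 - 2q_Y)/8 and q_Y = (230 - 2q_F)/7.
Solving the pair: q_F = 687/26, q_Y = 329/13.
Total output Q = 687/26 + 329/13 = 1345/26.

51.73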